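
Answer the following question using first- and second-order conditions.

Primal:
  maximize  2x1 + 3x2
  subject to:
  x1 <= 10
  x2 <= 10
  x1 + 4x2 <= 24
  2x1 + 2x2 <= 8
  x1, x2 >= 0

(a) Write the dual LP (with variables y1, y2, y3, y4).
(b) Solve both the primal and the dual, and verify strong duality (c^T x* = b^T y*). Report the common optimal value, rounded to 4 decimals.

The standard primal-dual pair for 'max c^T x s.t. A x <= b, x >= 0' is:
  Dual:  min b^T y  s.t.  A^T y >= c,  y >= 0.

So the dual LP is:
  minimize  10y1 + 10y2 + 24y3 + 8y4
  subject to:
    y1 + y3 + 2y4 >= 2
    y2 + 4y3 + 2y4 >= 3
    y1, y2, y3, y4 >= 0

Solving the primal: x* = (0, 4).
  primal value c^T x* = 12.
Solving the dual: y* = (0, 0, 0, 1.5).
  dual value b^T y* = 12.
Strong duality: c^T x* = b^T y*. Confirmed.

12


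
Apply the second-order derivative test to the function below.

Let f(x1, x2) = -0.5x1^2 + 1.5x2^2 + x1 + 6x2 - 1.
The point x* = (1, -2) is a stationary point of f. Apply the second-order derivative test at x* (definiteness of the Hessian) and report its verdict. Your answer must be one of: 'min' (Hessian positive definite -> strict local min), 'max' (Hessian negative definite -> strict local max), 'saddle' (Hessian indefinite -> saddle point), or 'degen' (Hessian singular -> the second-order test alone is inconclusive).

Compute the Hessian H = grad^2 f:
  H = [[-1, 0], [0, 3]]
Verify stationarity: grad f(x*) = H x* + g = (0, 0).
Eigenvalues of H: -1, 3.
Eigenvalues have mixed signs, so H is indefinite -> x* is a saddle point.

saddle


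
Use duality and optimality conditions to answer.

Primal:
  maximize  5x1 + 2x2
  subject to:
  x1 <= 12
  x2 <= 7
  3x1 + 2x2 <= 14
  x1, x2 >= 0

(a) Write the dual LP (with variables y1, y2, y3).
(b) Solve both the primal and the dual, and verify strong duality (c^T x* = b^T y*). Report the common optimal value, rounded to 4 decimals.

The standard primal-dual pair for 'max c^T x s.t. A x <= b, x >= 0' is:
  Dual:  min b^T y  s.t.  A^T y >= c,  y >= 0.

So the dual LP is:
  minimize  12y1 + 7y2 + 14y3
  subject to:
    y1 + 3y3 >= 5
    y2 + 2y3 >= 2
    y1, y2, y3 >= 0

Solving the primal: x* = (4.6667, 0).
  primal value c^T x* = 23.3333.
Solving the dual: y* = (0, 0, 1.6667).
  dual value b^T y* = 23.3333.
Strong duality: c^T x* = b^T y*. Confirmed.

23.3333


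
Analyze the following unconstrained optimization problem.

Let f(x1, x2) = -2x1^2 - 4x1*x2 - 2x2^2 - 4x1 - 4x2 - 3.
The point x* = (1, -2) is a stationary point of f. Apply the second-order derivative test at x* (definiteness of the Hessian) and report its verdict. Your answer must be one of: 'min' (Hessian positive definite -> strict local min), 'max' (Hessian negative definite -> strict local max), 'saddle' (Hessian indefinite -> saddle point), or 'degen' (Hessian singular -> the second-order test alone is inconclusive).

Compute the Hessian H = grad^2 f:
  H = [[-4, -4], [-4, -4]]
Verify stationarity: grad f(x*) = H x* + g = (0, 0).
Eigenvalues of H: -8, 0.
H has a zero eigenvalue (singular; negative semidefinite but not definite), so H is neither positive definite, negative definite, nor indefinite. The second-order test alone is inconclusive -> degen.
(Indeed, f is constant along the null direction of H through x*, so x* is not a strict local extremum.)

degen


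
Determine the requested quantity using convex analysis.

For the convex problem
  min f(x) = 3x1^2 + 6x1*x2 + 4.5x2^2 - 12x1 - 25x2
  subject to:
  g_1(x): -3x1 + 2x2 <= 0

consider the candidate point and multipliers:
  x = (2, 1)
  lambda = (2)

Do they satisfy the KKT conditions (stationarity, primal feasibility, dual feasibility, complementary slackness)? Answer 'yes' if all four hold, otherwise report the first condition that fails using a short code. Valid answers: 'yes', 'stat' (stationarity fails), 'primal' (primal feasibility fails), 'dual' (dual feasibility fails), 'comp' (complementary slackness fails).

Gradient of f: grad f(x) = Q x + c = (6, -4)
Constraint values g_i(x) = a_i^T x - b_i:
  g_1((2, 1)) = -4
Stationarity residual: grad f(x) + sum_i lambda_i a_i = (0, 0)
  -> stationarity OK
Primal feasibility (all g_i <= 0): OK
Dual feasibility (all lambda_i >= 0): OK
Complementary slackness (lambda_i * g_i(x) = 0 for all i): FAILS

Verdict: the first failing condition is complementary_slackness -> comp.

comp


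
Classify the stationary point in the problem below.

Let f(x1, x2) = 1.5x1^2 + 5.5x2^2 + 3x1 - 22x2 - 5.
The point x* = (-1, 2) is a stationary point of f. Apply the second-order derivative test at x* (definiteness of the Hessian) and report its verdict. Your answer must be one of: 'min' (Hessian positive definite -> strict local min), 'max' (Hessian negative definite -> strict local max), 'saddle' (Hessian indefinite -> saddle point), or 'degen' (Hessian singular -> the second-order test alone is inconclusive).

Compute the Hessian H = grad^2 f:
  H = [[3, 0], [0, 11]]
Verify stationarity: grad f(x*) = H x* + g = (0, 0).
Eigenvalues of H: 3, 11.
Both eigenvalues > 0, so H is positive definite -> x* is a strict local min.

min


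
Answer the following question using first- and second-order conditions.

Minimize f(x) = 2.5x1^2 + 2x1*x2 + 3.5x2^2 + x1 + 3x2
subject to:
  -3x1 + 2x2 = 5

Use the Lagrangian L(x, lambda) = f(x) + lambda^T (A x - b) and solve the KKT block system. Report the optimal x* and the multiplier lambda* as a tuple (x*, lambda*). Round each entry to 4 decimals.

Form the Lagrangian:
  L(x, lambda) = (1/2) x^T Q x + c^T x + lambda^T (A x - b)
Stationarity (grad_x L = 0): Q x + c + A^T lambda = 0.
Primal feasibility: A x = b.

This gives the KKT block system:
  [ Q   A^T ] [ x     ]   [-c ]
  [ A    0  ] [ lambda ] = [ b ]

Solving the linear system:
  x*      = (-1.3738, 0.4393)
  lambda* = (-1.6636)
  f(x*)   = 4.1308

x* = (-1.3738, 0.4393), lambda* = (-1.6636)


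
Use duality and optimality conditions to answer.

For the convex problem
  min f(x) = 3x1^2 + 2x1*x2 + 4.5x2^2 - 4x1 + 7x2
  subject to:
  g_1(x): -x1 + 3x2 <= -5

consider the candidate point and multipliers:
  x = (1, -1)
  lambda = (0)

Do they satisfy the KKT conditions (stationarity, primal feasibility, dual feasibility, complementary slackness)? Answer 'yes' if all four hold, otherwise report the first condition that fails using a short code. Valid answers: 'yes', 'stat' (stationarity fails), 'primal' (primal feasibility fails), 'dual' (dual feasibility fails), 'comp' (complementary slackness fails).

Gradient of f: grad f(x) = Q x + c = (0, 0)
Constraint values g_i(x) = a_i^T x - b_i:
  g_1((1, -1)) = 1
Stationarity residual: grad f(x) + sum_i lambda_i a_i = (0, 0)
  -> stationarity OK
Primal feasibility (all g_i <= 0): FAILS
Dual feasibility (all lambda_i >= 0): OK
Complementary slackness (lambda_i * g_i(x) = 0 for all i): OK

Verdict: the first failing condition is primal_feasibility -> primal.

primal


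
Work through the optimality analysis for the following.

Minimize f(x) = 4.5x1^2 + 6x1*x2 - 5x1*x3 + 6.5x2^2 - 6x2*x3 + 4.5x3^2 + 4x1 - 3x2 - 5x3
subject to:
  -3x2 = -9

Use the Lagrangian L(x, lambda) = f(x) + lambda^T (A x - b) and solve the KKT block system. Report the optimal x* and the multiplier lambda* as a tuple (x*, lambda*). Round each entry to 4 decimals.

Form the Lagrangian:
  L(x, lambda) = (1/2) x^T Q x + c^T x + lambda^T (A x - b)
Stationarity (grad_x L = 0): Q x + c + A^T lambda = 0.
Primal feasibility: A x = b.

This gives the KKT block system:
  [ Q   A^T ] [ x     ]   [-c ]
  [ A    0  ] [ lambda ] = [ b ]

Solving the linear system:
  x*      = (-1.4821, 3, 1.7321)
  lambda* = (5.5714)
  f(x*)   = 13.2768

x* = (-1.4821, 3, 1.7321), lambda* = (5.5714)


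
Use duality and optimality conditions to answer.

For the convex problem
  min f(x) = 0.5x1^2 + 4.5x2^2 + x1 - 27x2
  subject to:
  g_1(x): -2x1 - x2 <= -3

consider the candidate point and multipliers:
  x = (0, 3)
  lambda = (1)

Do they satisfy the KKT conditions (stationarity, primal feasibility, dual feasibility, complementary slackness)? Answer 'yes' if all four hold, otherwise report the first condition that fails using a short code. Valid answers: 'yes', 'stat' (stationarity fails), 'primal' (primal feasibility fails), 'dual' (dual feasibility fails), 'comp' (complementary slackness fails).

Gradient of f: grad f(x) = Q x + c = (1, 0)
Constraint values g_i(x) = a_i^T x - b_i:
  g_1((0, 3)) = 0
Stationarity residual: grad f(x) + sum_i lambda_i a_i = (-1, -1)
  -> stationarity FAILS
Primal feasibility (all g_i <= 0): OK
Dual feasibility (all lambda_i >= 0): OK
Complementary slackness (lambda_i * g_i(x) = 0 for all i): OK

Verdict: the first failing condition is stationarity -> stat.

stat


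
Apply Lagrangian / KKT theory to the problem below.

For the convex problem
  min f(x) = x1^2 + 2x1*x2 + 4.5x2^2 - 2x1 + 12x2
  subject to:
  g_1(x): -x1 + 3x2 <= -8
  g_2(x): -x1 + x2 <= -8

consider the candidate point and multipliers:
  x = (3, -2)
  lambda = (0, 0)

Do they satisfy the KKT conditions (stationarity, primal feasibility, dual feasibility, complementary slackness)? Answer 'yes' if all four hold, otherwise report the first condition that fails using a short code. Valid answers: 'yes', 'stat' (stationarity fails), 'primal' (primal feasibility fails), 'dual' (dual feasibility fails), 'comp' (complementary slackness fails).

Gradient of f: grad f(x) = Q x + c = (0, 0)
Constraint values g_i(x) = a_i^T x - b_i:
  g_1((3, -2)) = -1
  g_2((3, -2)) = 3
Stationarity residual: grad f(x) + sum_i lambda_i a_i = (0, 0)
  -> stationarity OK
Primal feasibility (all g_i <= 0): FAILS
Dual feasibility (all lambda_i >= 0): OK
Complementary slackness (lambda_i * g_i(x) = 0 for all i): OK

Verdict: the first failing condition is primal_feasibility -> primal.

primal


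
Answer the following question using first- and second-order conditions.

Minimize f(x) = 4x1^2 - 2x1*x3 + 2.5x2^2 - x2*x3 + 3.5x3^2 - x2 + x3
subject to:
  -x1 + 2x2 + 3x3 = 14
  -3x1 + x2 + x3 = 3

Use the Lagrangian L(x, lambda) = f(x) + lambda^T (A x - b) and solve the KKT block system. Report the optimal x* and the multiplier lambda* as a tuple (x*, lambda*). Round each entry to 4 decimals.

Form the Lagrangian:
  L(x, lambda) = (1/2) x^T Q x + c^T x + lambda^T (A x - b)
Stationarity (grad_x L = 0): Q x + c + A^T lambda = 0.
Primal feasibility: A x = b.

This gives the KKT block system:
  [ Q   A^T ] [ x     ]   [-c ]
  [ A    0  ] [ lambda ] = [ b ]

Solving the linear system:
  x*      = (0.9917, 2.9337, 3.0415)
  lambda* = (-6.7463, 2.8657)
  f(x*)   = 42.9793

x* = (0.9917, 2.9337, 3.0415), lambda* = (-6.7463, 2.8657)


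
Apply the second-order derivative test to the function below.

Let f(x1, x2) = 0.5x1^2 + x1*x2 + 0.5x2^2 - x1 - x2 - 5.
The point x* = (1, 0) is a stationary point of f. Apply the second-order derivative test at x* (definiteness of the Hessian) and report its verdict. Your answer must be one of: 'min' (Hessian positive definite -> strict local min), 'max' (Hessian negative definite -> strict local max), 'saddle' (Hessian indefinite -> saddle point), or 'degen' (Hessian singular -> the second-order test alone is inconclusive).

Compute the Hessian H = grad^2 f:
  H = [[1, 1], [1, 1]]
Verify stationarity: grad f(x*) = H x* + g = (0, 0).
Eigenvalues of H: 0, 2.
H has a zero eigenvalue (singular; positive semidefinite but not definite), so H is neither positive definite, negative definite, nor indefinite. The second-order test alone is inconclusive -> degen.
(Indeed, f is constant along the null direction of H through x*, so x* is not a strict local extremum.)

degen


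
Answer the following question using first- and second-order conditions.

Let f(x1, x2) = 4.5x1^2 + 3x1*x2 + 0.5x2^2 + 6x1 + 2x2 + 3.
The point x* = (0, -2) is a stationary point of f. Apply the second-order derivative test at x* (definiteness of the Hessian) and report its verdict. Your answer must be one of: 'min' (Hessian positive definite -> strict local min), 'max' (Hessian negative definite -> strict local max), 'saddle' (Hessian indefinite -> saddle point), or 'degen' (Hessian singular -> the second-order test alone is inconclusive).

Compute the Hessian H = grad^2 f:
  H = [[9, 3], [3, 1]]
Verify stationarity: grad f(x*) = H x* + g = (0, 0).
Eigenvalues of H: 0, 10.
H has a zero eigenvalue (singular; positive semidefinite but not definite), so H is neither positive definite, negative definite, nor indefinite. The second-order test alone is inconclusive -> degen.
(Indeed, f is constant along the null direction of H through x*, so x* is not a strict local extremum.)

degen


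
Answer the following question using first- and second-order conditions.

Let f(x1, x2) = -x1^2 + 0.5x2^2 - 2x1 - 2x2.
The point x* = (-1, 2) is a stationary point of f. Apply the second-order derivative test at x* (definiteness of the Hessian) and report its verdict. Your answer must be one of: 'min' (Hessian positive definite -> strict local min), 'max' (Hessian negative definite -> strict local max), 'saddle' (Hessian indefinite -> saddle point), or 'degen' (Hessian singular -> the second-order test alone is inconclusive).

Compute the Hessian H = grad^2 f:
  H = [[-2, 0], [0, 1]]
Verify stationarity: grad f(x*) = H x* + g = (0, 0).
Eigenvalues of H: -2, 1.
Eigenvalues have mixed signs, so H is indefinite -> x* is a saddle point.

saddle


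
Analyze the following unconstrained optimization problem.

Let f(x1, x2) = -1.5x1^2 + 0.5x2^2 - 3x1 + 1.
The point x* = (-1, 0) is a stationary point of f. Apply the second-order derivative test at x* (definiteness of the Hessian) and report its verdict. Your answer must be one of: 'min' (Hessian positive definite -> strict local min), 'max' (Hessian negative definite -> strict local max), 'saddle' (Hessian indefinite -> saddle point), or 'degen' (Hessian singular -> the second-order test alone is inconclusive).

Compute the Hessian H = grad^2 f:
  H = [[-3, 0], [0, 1]]
Verify stationarity: grad f(x*) = H x* + g = (0, 0).
Eigenvalues of H: -3, 1.
Eigenvalues have mixed signs, so H is indefinite -> x* is a saddle point.

saddle


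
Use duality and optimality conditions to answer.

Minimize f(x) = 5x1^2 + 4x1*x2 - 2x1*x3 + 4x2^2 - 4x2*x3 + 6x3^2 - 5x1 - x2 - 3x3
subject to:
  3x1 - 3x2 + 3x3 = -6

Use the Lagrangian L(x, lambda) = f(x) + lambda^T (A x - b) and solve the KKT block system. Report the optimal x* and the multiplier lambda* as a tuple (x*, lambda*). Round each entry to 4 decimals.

Form the Lagrangian:
  L(x, lambda) = (1/2) x^T Q x + c^T x + lambda^T (A x - b)
Stationarity (grad_x L = 0): Q x + c + A^T lambda = 0.
Primal feasibility: A x = b.

This gives the KKT block system:
  [ Q   A^T ] [ x     ]   [-c ]
  [ A    0  ] [ lambda ] = [ b ]

Solving the linear system:
  x*      = (-0.6957, 1.3188, 0.0145)
  lambda* = (2.2367)
  f(x*)   = 7.7681

x* = (-0.6957, 1.3188, 0.0145), lambda* = (2.2367)


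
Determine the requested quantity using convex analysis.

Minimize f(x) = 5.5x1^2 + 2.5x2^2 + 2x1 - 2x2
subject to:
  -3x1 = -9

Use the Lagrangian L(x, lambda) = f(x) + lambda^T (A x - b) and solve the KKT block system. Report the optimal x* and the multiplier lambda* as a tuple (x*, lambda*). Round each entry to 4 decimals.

Form the Lagrangian:
  L(x, lambda) = (1/2) x^T Q x + c^T x + lambda^T (A x - b)
Stationarity (grad_x L = 0): Q x + c + A^T lambda = 0.
Primal feasibility: A x = b.

This gives the KKT block system:
  [ Q   A^T ] [ x     ]   [-c ]
  [ A    0  ] [ lambda ] = [ b ]

Solving the linear system:
  x*      = (3, 0.4)
  lambda* = (11.6667)
  f(x*)   = 55.1

x* = (3, 0.4), lambda* = (11.6667)


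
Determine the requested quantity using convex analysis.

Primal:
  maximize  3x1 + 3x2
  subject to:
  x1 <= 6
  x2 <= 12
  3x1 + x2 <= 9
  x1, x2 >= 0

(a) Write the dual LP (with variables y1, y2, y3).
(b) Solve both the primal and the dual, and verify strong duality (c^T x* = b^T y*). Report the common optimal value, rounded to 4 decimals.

The standard primal-dual pair for 'max c^T x s.t. A x <= b, x >= 0' is:
  Dual:  min b^T y  s.t.  A^T y >= c,  y >= 0.

So the dual LP is:
  minimize  6y1 + 12y2 + 9y3
  subject to:
    y1 + 3y3 >= 3
    y2 + y3 >= 3
    y1, y2, y3 >= 0

Solving the primal: x* = (0, 9).
  primal value c^T x* = 27.
Solving the dual: y* = (0, 0, 3).
  dual value b^T y* = 27.
Strong duality: c^T x* = b^T y*. Confirmed.

27


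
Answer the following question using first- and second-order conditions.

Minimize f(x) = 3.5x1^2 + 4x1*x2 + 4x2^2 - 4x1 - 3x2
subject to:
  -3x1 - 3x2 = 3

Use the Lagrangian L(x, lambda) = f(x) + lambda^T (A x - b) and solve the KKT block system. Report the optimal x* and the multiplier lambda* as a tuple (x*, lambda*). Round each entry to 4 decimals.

Form the Lagrangian:
  L(x, lambda) = (1/2) x^T Q x + c^T x + lambda^T (A x - b)
Stationarity (grad_x L = 0): Q x + c + A^T lambda = 0.
Primal feasibility: A x = b.

This gives the KKT block system:
  [ Q   A^T ] [ x     ]   [-c ]
  [ A    0  ] [ lambda ] = [ b ]

Solving the linear system:
  x*      = (-0.4286, -0.5714)
  lambda* = (-3.0952)
  f(x*)   = 6.3571

x* = (-0.4286, -0.5714), lambda* = (-3.0952)


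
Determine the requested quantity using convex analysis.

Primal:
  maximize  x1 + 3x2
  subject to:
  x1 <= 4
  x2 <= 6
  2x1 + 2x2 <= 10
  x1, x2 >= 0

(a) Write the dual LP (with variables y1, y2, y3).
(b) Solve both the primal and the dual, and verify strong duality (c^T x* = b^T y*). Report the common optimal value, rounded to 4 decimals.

The standard primal-dual pair for 'max c^T x s.t. A x <= b, x >= 0' is:
  Dual:  min b^T y  s.t.  A^T y >= c,  y >= 0.

So the dual LP is:
  minimize  4y1 + 6y2 + 10y3
  subject to:
    y1 + 2y3 >= 1
    y2 + 2y3 >= 3
    y1, y2, y3 >= 0

Solving the primal: x* = (0, 5).
  primal value c^T x* = 15.
Solving the dual: y* = (0, 0, 1.5).
  dual value b^T y* = 15.
Strong duality: c^T x* = b^T y*. Confirmed.

15


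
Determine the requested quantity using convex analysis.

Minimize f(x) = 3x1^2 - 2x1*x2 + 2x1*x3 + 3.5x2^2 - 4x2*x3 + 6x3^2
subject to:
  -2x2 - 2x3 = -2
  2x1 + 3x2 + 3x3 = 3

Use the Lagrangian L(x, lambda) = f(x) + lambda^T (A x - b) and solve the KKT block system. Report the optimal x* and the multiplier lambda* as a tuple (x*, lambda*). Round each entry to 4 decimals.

Form the Lagrangian:
  L(x, lambda) = (1/2) x^T Q x + c^T x + lambda^T (A x - b)
Stationarity (grad_x L = 0): Q x + c + A^T lambda = 0.
Primal feasibility: A x = b.

This gives the KKT block system:
  [ Q   A^T ] [ x     ]   [-c ]
  [ A    0  ] [ lambda ] = [ b ]

Solving the linear system:
  x*      = (0, 0.5926, 0.4074)
  lambda* = (1.537, 0.1852)
  f(x*)   = 1.2593

x* = (0, 0.5926, 0.4074), lambda* = (1.537, 0.1852)


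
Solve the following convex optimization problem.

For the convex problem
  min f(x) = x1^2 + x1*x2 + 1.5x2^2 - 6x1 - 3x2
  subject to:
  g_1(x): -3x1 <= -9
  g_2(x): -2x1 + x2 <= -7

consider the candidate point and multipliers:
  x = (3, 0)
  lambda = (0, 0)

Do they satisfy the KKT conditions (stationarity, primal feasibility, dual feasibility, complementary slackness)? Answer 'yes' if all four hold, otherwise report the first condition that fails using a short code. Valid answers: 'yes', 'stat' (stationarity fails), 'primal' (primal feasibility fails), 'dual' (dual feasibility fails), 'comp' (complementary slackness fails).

Gradient of f: grad f(x) = Q x + c = (0, 0)
Constraint values g_i(x) = a_i^T x - b_i:
  g_1((3, 0)) = 0
  g_2((3, 0)) = 1
Stationarity residual: grad f(x) + sum_i lambda_i a_i = (0, 0)
  -> stationarity OK
Primal feasibility (all g_i <= 0): FAILS
Dual feasibility (all lambda_i >= 0): OK
Complementary slackness (lambda_i * g_i(x) = 0 for all i): OK

Verdict: the first failing condition is primal_feasibility -> primal.

primal


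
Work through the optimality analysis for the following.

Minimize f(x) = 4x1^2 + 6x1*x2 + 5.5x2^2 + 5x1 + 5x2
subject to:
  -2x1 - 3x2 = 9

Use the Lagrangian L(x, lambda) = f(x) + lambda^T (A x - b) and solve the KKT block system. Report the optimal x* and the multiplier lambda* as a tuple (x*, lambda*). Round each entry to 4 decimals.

Form the Lagrangian:
  L(x, lambda) = (1/2) x^T Q x + c^T x + lambda^T (A x - b)
Stationarity (grad_x L = 0): Q x + c + A^T lambda = 0.
Primal feasibility: A x = b.

This gives the KKT block system:
  [ Q   A^T ] [ x     ]   [-c ]
  [ A    0  ] [ lambda ] = [ b ]

Solving the linear system:
  x*      = (-1.1591, -2.2273)
  lambda* = (-8.8182)
  f(x*)   = 31.2159

x* = (-1.1591, -2.2273), lambda* = (-8.8182)


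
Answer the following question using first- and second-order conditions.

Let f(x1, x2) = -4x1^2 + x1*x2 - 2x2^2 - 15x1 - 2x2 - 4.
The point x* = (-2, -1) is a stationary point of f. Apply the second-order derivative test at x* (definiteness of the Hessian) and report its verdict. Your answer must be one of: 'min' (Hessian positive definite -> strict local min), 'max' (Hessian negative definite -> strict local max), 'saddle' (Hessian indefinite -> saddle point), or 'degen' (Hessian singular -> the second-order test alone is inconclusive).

Compute the Hessian H = grad^2 f:
  H = [[-8, 1], [1, -4]]
Verify stationarity: grad f(x*) = H x* + g = (0, 0).
Eigenvalues of H: -8.2361, -3.7639.
Both eigenvalues < 0, so H is negative definite -> x* is a strict local max.

max


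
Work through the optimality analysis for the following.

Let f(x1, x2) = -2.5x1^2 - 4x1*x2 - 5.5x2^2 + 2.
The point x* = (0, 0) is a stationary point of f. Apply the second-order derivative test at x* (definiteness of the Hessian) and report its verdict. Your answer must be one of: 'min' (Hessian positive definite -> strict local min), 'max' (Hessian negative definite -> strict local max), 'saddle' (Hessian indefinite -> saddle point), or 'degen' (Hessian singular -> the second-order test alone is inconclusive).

Compute the Hessian H = grad^2 f:
  H = [[-5, -4], [-4, -11]]
Verify stationarity: grad f(x*) = H x* + g = (0, 0).
Eigenvalues of H: -13, -3.
Both eigenvalues < 0, so H is negative definite -> x* is a strict local max.

max


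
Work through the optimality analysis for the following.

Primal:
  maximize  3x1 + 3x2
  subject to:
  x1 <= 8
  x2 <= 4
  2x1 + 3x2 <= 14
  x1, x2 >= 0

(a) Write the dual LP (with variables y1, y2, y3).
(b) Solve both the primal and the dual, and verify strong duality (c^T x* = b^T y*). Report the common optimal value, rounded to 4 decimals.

The standard primal-dual pair for 'max c^T x s.t. A x <= b, x >= 0' is:
  Dual:  min b^T y  s.t.  A^T y >= c,  y >= 0.

So the dual LP is:
  minimize  8y1 + 4y2 + 14y3
  subject to:
    y1 + 2y3 >= 3
    y2 + 3y3 >= 3
    y1, y2, y3 >= 0

Solving the primal: x* = (7, 0).
  primal value c^T x* = 21.
Solving the dual: y* = (0, 0, 1.5).
  dual value b^T y* = 21.
Strong duality: c^T x* = b^T y*. Confirmed.

21


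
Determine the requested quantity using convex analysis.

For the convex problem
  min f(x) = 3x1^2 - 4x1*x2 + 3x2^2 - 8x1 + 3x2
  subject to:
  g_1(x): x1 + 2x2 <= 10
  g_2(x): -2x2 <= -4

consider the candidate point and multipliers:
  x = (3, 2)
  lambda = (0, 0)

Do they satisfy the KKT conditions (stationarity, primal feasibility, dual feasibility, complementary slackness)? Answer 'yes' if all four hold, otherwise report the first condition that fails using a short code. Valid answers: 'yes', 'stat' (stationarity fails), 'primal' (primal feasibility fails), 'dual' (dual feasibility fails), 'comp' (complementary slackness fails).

Gradient of f: grad f(x) = Q x + c = (2, 3)
Constraint values g_i(x) = a_i^T x - b_i:
  g_1((3, 2)) = -3
  g_2((3, 2)) = 0
Stationarity residual: grad f(x) + sum_i lambda_i a_i = (2, 3)
  -> stationarity FAILS
Primal feasibility (all g_i <= 0): OK
Dual feasibility (all lambda_i >= 0): OK
Complementary slackness (lambda_i * g_i(x) = 0 for all i): OK

Verdict: the first failing condition is stationarity -> stat.

stat


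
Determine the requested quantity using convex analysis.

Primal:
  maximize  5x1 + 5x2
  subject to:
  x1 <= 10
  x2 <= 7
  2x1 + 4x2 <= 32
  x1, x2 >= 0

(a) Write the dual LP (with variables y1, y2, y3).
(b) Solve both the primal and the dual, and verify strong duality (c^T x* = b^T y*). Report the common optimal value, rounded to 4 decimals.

The standard primal-dual pair for 'max c^T x s.t. A x <= b, x >= 0' is:
  Dual:  min b^T y  s.t.  A^T y >= c,  y >= 0.

So the dual LP is:
  minimize  10y1 + 7y2 + 32y3
  subject to:
    y1 + 2y3 >= 5
    y2 + 4y3 >= 5
    y1, y2, y3 >= 0

Solving the primal: x* = (10, 3).
  primal value c^T x* = 65.
Solving the dual: y* = (2.5, 0, 1.25).
  dual value b^T y* = 65.
Strong duality: c^T x* = b^T y*. Confirmed.

65


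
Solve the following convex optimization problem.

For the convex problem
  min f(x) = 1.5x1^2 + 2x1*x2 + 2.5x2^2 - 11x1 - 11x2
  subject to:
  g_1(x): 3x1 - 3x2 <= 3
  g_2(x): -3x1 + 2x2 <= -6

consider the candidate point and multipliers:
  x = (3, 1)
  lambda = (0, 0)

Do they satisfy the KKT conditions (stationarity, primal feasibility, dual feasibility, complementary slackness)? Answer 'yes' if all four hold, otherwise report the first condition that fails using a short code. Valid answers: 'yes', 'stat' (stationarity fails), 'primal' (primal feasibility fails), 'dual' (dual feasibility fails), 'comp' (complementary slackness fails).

Gradient of f: grad f(x) = Q x + c = (0, 0)
Constraint values g_i(x) = a_i^T x - b_i:
  g_1((3, 1)) = 3
  g_2((3, 1)) = -1
Stationarity residual: grad f(x) + sum_i lambda_i a_i = (0, 0)
  -> stationarity OK
Primal feasibility (all g_i <= 0): FAILS
Dual feasibility (all lambda_i >= 0): OK
Complementary slackness (lambda_i * g_i(x) = 0 for all i): OK

Verdict: the first failing condition is primal_feasibility -> primal.

primal


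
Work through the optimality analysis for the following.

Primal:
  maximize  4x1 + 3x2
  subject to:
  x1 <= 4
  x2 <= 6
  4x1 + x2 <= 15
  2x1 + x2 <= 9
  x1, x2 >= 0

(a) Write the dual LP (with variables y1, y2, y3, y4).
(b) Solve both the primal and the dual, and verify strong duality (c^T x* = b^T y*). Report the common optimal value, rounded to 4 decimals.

The standard primal-dual pair for 'max c^T x s.t. A x <= b, x >= 0' is:
  Dual:  min b^T y  s.t.  A^T y >= c,  y >= 0.

So the dual LP is:
  minimize  4y1 + 6y2 + 15y3 + 9y4
  subject to:
    y1 + 4y3 + 2y4 >= 4
    y2 + y3 + y4 >= 3
    y1, y2, y3, y4 >= 0

Solving the primal: x* = (1.5, 6).
  primal value c^T x* = 24.
Solving the dual: y* = (0, 1, 0, 2).
  dual value b^T y* = 24.
Strong duality: c^T x* = b^T y*. Confirmed.

24


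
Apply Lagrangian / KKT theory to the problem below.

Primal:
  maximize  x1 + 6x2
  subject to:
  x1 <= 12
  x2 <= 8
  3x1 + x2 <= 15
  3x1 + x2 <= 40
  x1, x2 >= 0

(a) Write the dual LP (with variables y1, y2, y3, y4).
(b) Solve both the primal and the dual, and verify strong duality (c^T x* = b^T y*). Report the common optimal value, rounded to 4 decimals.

The standard primal-dual pair for 'max c^T x s.t. A x <= b, x >= 0' is:
  Dual:  min b^T y  s.t.  A^T y >= c,  y >= 0.

So the dual LP is:
  minimize  12y1 + 8y2 + 15y3 + 40y4
  subject to:
    y1 + 3y3 + 3y4 >= 1
    y2 + y3 + y4 >= 6
    y1, y2, y3, y4 >= 0

Solving the primal: x* = (2.3333, 8).
  primal value c^T x* = 50.3333.
Solving the dual: y* = (0, 5.6667, 0.3333, 0).
  dual value b^T y* = 50.3333.
Strong duality: c^T x* = b^T y*. Confirmed.

50.3333


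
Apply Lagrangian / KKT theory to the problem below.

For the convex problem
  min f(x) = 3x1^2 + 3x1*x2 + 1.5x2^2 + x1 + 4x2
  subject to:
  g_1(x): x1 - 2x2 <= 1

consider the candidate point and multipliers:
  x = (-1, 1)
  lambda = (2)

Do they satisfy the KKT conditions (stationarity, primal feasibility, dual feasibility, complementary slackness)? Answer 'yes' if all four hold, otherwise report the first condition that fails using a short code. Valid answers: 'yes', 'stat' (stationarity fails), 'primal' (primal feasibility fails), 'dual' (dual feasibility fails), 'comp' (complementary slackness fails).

Gradient of f: grad f(x) = Q x + c = (-2, 4)
Constraint values g_i(x) = a_i^T x - b_i:
  g_1((-1, 1)) = -4
Stationarity residual: grad f(x) + sum_i lambda_i a_i = (0, 0)
  -> stationarity OK
Primal feasibility (all g_i <= 0): OK
Dual feasibility (all lambda_i >= 0): OK
Complementary slackness (lambda_i * g_i(x) = 0 for all i): FAILS

Verdict: the first failing condition is complementary_slackness -> comp.

comp


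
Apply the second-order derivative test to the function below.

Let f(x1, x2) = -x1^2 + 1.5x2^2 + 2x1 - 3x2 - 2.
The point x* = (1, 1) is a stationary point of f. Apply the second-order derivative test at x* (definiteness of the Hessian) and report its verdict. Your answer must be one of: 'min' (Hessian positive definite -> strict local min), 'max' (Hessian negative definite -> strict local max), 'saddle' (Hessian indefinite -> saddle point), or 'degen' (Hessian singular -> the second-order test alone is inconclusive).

Compute the Hessian H = grad^2 f:
  H = [[-2, 0], [0, 3]]
Verify stationarity: grad f(x*) = H x* + g = (0, 0).
Eigenvalues of H: -2, 3.
Eigenvalues have mixed signs, so H is indefinite -> x* is a saddle point.

saddle


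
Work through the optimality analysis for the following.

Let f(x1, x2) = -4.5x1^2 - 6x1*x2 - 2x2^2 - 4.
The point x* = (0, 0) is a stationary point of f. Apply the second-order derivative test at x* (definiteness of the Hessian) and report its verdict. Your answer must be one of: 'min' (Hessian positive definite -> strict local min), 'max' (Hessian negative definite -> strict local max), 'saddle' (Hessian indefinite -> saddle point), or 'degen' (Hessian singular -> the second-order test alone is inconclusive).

Compute the Hessian H = grad^2 f:
  H = [[-9, -6], [-6, -4]]
Verify stationarity: grad f(x*) = H x* + g = (0, 0).
Eigenvalues of H: -13, 0.
H has a zero eigenvalue (singular; negative semidefinite but not definite), so H is neither positive definite, negative definite, nor indefinite. The second-order test alone is inconclusive -> degen.
(Indeed, f is constant along the null direction of H through x*, so x* is not a strict local extremum.)

degen


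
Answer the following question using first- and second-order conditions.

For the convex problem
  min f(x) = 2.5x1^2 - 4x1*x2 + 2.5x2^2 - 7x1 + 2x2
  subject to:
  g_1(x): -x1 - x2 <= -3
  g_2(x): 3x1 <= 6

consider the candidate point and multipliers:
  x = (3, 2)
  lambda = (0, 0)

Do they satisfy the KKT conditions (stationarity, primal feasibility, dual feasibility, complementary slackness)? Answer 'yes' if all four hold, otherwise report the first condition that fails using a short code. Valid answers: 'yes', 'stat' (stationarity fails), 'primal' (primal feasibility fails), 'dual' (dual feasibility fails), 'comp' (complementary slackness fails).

Gradient of f: grad f(x) = Q x + c = (0, 0)
Constraint values g_i(x) = a_i^T x - b_i:
  g_1((3, 2)) = -2
  g_2((3, 2)) = 3
Stationarity residual: grad f(x) + sum_i lambda_i a_i = (0, 0)
  -> stationarity OK
Primal feasibility (all g_i <= 0): FAILS
Dual feasibility (all lambda_i >= 0): OK
Complementary slackness (lambda_i * g_i(x) = 0 for all i): OK

Verdict: the first failing condition is primal_feasibility -> primal.

primal


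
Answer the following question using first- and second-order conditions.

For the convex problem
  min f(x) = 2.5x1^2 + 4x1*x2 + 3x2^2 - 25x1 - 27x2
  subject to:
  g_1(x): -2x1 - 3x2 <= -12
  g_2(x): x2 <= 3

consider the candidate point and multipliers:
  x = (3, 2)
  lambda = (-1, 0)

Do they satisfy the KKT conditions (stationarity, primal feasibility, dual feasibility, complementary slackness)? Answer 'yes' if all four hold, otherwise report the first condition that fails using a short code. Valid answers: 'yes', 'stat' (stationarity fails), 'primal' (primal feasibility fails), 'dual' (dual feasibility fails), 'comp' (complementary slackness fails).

Gradient of f: grad f(x) = Q x + c = (-2, -3)
Constraint values g_i(x) = a_i^T x - b_i:
  g_1((3, 2)) = 0
  g_2((3, 2)) = -1
Stationarity residual: grad f(x) + sum_i lambda_i a_i = (0, 0)
  -> stationarity OK
Primal feasibility (all g_i <= 0): OK
Dual feasibility (all lambda_i >= 0): FAILS
Complementary slackness (lambda_i * g_i(x) = 0 for all i): OK

Verdict: the first failing condition is dual_feasibility -> dual.

dual


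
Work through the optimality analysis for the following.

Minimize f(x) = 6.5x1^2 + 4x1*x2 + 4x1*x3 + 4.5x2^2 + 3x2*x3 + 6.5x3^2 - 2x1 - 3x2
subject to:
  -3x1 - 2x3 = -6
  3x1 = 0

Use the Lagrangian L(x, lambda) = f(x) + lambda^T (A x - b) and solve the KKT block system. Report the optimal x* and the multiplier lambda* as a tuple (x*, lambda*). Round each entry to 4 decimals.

Form the Lagrangian:
  L(x, lambda) = (1/2) x^T Q x + c^T x + lambda^T (A x - b)
Stationarity (grad_x L = 0): Q x + c + A^T lambda = 0.
Primal feasibility: A x = b.

This gives the KKT block system:
  [ Q   A^T ] [ x     ]   [-c ]
  [ A    0  ] [ lambda ] = [ b ]

Solving the linear system:
  x*      = (0, -0.6667, 3)
  lambda* = (18.5, 16.0556)
  f(x*)   = 56.5

x* = (0, -0.6667, 3), lambda* = (18.5, 16.0556)


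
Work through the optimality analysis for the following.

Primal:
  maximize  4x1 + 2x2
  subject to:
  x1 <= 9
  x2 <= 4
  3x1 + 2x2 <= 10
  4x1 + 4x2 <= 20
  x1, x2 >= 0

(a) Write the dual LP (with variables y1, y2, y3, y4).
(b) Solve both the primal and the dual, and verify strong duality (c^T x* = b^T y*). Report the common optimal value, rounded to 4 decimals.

The standard primal-dual pair for 'max c^T x s.t. A x <= b, x >= 0' is:
  Dual:  min b^T y  s.t.  A^T y >= c,  y >= 0.

So the dual LP is:
  minimize  9y1 + 4y2 + 10y3 + 20y4
  subject to:
    y1 + 3y3 + 4y4 >= 4
    y2 + 2y3 + 4y4 >= 2
    y1, y2, y3, y4 >= 0

Solving the primal: x* = (3.3333, 0).
  primal value c^T x* = 13.3333.
Solving the dual: y* = (0, 0, 1.3333, 0).
  dual value b^T y* = 13.3333.
Strong duality: c^T x* = b^T y*. Confirmed.

13.3333


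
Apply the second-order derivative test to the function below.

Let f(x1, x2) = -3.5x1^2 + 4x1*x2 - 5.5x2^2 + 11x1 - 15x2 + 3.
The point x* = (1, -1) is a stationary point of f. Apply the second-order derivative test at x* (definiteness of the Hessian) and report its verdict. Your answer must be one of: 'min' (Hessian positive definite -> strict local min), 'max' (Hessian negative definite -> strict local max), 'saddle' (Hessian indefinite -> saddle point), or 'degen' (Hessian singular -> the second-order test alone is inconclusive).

Compute the Hessian H = grad^2 f:
  H = [[-7, 4], [4, -11]]
Verify stationarity: grad f(x*) = H x* + g = (0, 0).
Eigenvalues of H: -13.4721, -4.5279.
Both eigenvalues < 0, so H is negative definite -> x* is a strict local max.

max


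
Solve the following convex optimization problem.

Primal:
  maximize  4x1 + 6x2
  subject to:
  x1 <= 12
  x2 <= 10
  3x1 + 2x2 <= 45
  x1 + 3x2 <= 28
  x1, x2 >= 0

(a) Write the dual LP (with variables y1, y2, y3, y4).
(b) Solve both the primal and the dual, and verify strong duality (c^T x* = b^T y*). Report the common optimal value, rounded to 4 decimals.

The standard primal-dual pair for 'max c^T x s.t. A x <= b, x >= 0' is:
  Dual:  min b^T y  s.t.  A^T y >= c,  y >= 0.

So the dual LP is:
  minimize  12y1 + 10y2 + 45y3 + 28y4
  subject to:
    y1 + 3y3 + y4 >= 4
    y2 + 2y3 + 3y4 >= 6
    y1, y2, y3, y4 >= 0

Solving the primal: x* = (11.2857, 5.5714).
  primal value c^T x* = 78.5714.
Solving the dual: y* = (0, 0, 0.8571, 1.4286).
  dual value b^T y* = 78.5714.
Strong duality: c^T x* = b^T y*. Confirmed.

78.5714


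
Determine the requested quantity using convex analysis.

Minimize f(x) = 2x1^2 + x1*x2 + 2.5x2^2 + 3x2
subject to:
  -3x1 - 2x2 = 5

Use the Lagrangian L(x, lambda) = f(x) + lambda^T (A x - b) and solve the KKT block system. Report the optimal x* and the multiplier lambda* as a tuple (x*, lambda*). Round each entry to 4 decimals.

Form the Lagrangian:
  L(x, lambda) = (1/2) x^T Q x + c^T x + lambda^T (A x - b)
Stationarity (grad_x L = 0): Q x + c + A^T lambda = 0.
Primal feasibility: A x = b.

This gives the KKT block system:
  [ Q   A^T ] [ x     ]   [-c ]
  [ A    0  ] [ lambda ] = [ b ]

Solving the linear system:
  x*      = (-0.9592, -1.0612)
  lambda* = (-1.6327)
  f(x*)   = 2.4898

x* = (-0.9592, -1.0612), lambda* = (-1.6327)


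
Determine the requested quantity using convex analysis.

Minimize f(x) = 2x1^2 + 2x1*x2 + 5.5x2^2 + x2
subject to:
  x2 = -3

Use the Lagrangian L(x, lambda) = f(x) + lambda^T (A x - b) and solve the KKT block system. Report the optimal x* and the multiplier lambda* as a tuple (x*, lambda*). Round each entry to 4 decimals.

Form the Lagrangian:
  L(x, lambda) = (1/2) x^T Q x + c^T x + lambda^T (A x - b)
Stationarity (grad_x L = 0): Q x + c + A^T lambda = 0.
Primal feasibility: A x = b.

This gives the KKT block system:
  [ Q   A^T ] [ x     ]   [-c ]
  [ A    0  ] [ lambda ] = [ b ]

Solving the linear system:
  x*      = (1.5, -3)
  lambda* = (29)
  f(x*)   = 42

x* = (1.5, -3), lambda* = (29)


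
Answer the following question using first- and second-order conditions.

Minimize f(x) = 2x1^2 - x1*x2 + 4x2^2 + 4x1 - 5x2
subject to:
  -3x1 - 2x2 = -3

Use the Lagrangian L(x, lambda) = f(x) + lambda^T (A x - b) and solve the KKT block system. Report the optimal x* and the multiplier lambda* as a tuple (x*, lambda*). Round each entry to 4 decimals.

Form the Lagrangian:
  L(x, lambda) = (1/2) x^T Q x + c^T x + lambda^T (A x - b)
Stationarity (grad_x L = 0): Q x + c + A^T lambda = 0.
Primal feasibility: A x = b.

This gives the KKT block system:
  [ Q   A^T ] [ x     ]   [-c ]
  [ A    0  ] [ lambda ] = [ b ]

Solving the linear system:
  x*      = (0.32, 1.02)
  lambda* = (1.42)
  f(x*)   = 0.22

x* = (0.32, 1.02), lambda* = (1.42)


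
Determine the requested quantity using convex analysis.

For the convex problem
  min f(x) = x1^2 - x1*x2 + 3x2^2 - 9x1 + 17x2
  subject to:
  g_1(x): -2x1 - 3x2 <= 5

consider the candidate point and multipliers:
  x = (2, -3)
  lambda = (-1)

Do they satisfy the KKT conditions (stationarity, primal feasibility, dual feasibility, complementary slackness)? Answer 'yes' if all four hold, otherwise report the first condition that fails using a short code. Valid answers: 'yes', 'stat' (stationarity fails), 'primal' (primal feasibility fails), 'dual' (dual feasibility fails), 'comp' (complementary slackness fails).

Gradient of f: grad f(x) = Q x + c = (-2, -3)
Constraint values g_i(x) = a_i^T x - b_i:
  g_1((2, -3)) = 0
Stationarity residual: grad f(x) + sum_i lambda_i a_i = (0, 0)
  -> stationarity OK
Primal feasibility (all g_i <= 0): OK
Dual feasibility (all lambda_i >= 0): FAILS
Complementary slackness (lambda_i * g_i(x) = 0 for all i): OK

Verdict: the first failing condition is dual_feasibility -> dual.

dual


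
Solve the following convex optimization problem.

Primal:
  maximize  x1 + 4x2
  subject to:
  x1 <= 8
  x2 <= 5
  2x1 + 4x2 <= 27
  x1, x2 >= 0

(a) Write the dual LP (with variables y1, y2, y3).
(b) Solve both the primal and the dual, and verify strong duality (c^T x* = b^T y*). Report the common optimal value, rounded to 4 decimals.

The standard primal-dual pair for 'max c^T x s.t. A x <= b, x >= 0' is:
  Dual:  min b^T y  s.t.  A^T y >= c,  y >= 0.

So the dual LP is:
  minimize  8y1 + 5y2 + 27y3
  subject to:
    y1 + 2y3 >= 1
    y2 + 4y3 >= 4
    y1, y2, y3 >= 0

Solving the primal: x* = (3.5, 5).
  primal value c^T x* = 23.5.
Solving the dual: y* = (0, 2, 0.5).
  dual value b^T y* = 23.5.
Strong duality: c^T x* = b^T y*. Confirmed.

23.5


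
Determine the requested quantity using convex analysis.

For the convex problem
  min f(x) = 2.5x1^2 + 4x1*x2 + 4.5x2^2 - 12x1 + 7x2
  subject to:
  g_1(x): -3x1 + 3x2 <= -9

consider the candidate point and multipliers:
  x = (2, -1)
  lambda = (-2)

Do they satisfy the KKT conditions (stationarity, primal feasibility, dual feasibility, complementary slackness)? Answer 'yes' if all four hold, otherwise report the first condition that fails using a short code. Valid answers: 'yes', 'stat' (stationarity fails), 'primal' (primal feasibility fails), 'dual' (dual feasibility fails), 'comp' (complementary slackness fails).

Gradient of f: grad f(x) = Q x + c = (-6, 6)
Constraint values g_i(x) = a_i^T x - b_i:
  g_1((2, -1)) = 0
Stationarity residual: grad f(x) + sum_i lambda_i a_i = (0, 0)
  -> stationarity OK
Primal feasibility (all g_i <= 0): OK
Dual feasibility (all lambda_i >= 0): FAILS
Complementary slackness (lambda_i * g_i(x) = 0 for all i): OK

Verdict: the first failing condition is dual_feasibility -> dual.

dual
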